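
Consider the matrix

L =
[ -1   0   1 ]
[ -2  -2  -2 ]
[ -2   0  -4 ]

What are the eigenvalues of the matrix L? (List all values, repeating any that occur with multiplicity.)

Set up det(μI - L) = 0.
Cofactor expansion gives p(μ) = μ^3 + 7μ^2 + 16μ + 12.
Try μ = -3: p(-3) = 0, so -3 is a root.
Factor out (μ + 3): p(μ) = (μ + 3)·(μ^2 + 4μ + 4).
The quadratic factor is (μ + 2)^2.
Eigenvalues: -3, -2, -2.

-3, -2, -2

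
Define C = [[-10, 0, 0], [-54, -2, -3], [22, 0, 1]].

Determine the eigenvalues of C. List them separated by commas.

-10, -2, 1

Set up det(rI - C) = 0.
Expanding the 3×3 determinant: p(r) = r^3 + 11r^2 + 8r - 20.
Rational-root test: r = -10 gives p(-10) = 0.
Dividing by (r + 10) leaves r^2 + r - 2.
The quadratic factors as (r + 2)·(r - 1).
Eigenvalues: -10, -2, 1.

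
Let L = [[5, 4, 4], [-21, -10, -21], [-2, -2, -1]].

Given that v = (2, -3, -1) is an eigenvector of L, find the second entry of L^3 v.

First find the eigenvalue: Lv = (-6, 9, 3) = -3·(2, -3, -1), so λ = -3.
Then L^3 v = λ^3·v = (-3)^3·(2, -3, -1) = -27·(2, -3, -1) = (-54, 81, 27).

81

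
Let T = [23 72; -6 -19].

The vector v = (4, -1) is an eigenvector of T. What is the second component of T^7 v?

First find the eigenvalue: Tv = (20, -5) = 5·(4, -1), so λ = 5.
Then T^7 v = λ^7·v = 5^7·(4, -1) = 78125·(4, -1) = (312500, -78125).

-78125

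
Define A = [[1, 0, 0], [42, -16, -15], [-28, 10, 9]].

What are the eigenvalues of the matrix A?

The characteristic polynomial is p(s) = det(sI - A).
Expanding along the first row, p(s) = s^3 + 6s^2 - s - 6.
Rational-root test: s = -1 gives p(-1) = 0.
Dividing by (s + 1) leaves s^2 + 5s - 6.
The quadratic factors as (s + 6)·(s - 1).
Eigenvalues: -6, -1, 1.

-6, -1, 1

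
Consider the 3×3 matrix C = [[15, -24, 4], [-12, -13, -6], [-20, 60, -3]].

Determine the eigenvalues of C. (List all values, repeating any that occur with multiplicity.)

-7, -1, 7

Compute the characteristic polynomial p(lambda) = det(lambda·I - C).
Cofactor expansion gives p(lambda) = lambda^3 + lambda^2 - 49·lambda - 49.
Rational-root test: lambda = -7 gives p(-7) = 0.
Factor out (lambda + 7): p(lambda) = (lambda + 7)·(lambda^2 - 6·lambda - 7).
The quadratic factors as (lambda + 1)·(lambda - 7).
Eigenvalues: -7, -1, 7.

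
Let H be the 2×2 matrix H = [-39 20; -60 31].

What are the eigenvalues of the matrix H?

det(H - λI) = (-39 - λ)(31 - λ) - (20)·(-60) = λ^2 + 8λ - 9.
This factors as (λ + 9)·(λ - 1) = 0.
Eigenvalues: -9, 1.

-9, 1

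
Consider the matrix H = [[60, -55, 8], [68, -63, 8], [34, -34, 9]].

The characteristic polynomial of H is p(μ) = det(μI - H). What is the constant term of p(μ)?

360

p(μ) = μ^3 - 6μ^2 - 67μ + 360.
The constant term is 360.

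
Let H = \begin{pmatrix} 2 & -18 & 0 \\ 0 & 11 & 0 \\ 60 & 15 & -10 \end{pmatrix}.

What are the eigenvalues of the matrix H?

Compute the characteristic polynomial p(λ) = det(λI - H).
Expanding along the first row, p(λ) = λ^3 - 3λ^2 - 108λ + 220.
Since p(-10) = 0, λ = -10 is a root.
Factor out (λ + 10): p(λ) = (λ + 10)·(λ^2 - 13λ + 22).
The quadratic factors as (λ - 2)·(λ - 11).
Eigenvalues: -10, 2, 11.

-10, 2, 11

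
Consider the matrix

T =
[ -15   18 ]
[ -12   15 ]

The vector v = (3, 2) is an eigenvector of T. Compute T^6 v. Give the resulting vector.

First find the eigenvalue: Tv = (-9, -6) = -3·(3, 2), so λ = -3.
Then T^6 v = λ^6·v = (-3)^6·(3, 2) = 729·(3, 2) = (2187, 1458).

(2187, 1458)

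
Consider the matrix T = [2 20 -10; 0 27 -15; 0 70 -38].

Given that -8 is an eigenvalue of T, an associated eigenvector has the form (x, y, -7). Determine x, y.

-1, -3

We need (T + 8I)v = 0.
T + 8I = [[10, 20, -10], [0, 35, -15], [0, 70, -30]].
Row 1: (10)·x + (20)·y + (-10)·-7 = 0
Row 2: (0)·x + (35)·y + (-15)·-7 = 0
Row 3: (0)·x + (70)·y + (-30)·-7 = 0
Solving gives x = -1, y = -3.
Check: T·(-1, -3, -7) = (8, 24, 56) = -8·(-1, -3, -7).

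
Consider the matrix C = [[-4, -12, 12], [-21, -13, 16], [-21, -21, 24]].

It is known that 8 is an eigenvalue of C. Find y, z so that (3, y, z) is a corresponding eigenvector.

We need (C - 8I)v = 0.
C - 8I = [[-12, -12, 12], [-21, -21, 16], [-21, -21, 16]].
Row 1: (-12)·3 + (-12)·y + (12)·z = 0
Row 2: (-21)·3 + (-21)·y + (16)·z = 0
Row 3: (-21)·3 + (-21)·y + (16)·z = 0
Solving gives y = -3, z = 0.
Check: C·(3, -3, 0) = (24, -24, 0) = 8·(3, -3, 0).

-3, 0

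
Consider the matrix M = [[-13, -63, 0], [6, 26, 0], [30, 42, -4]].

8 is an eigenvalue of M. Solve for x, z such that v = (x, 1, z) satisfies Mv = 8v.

We need (M - 8I)v = 0.
M - 8I = [[-21, -63, 0], [6, 18, 0], [30, 42, -12]].
Row 1: (-21)·x + (-63)·1 + (0)·z = 0
Row 2: (6)·x + (18)·1 + (0)·z = 0
Row 3: (30)·x + (42)·1 + (-12)·z = 0
Solving gives x = -3, z = -4.
Check: M·(-3, 1, -4) = (-24, 8, -32) = 8·(-3, 1, -4).

-3, -4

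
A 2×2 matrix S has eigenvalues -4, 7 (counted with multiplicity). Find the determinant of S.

-28

det(S) is the product of the eigenvalues: (-4) · (7) = -28.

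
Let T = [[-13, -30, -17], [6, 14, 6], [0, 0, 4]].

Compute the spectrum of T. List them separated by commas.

-1, 2, 4

The characteristic polynomial is p(r) = det(rI - T).
Expanding along the first row, p(r) = r^3 - 5r^2 + 2r + 8.
Rational-root test: r = -1 gives p(-1) = 0.
Factor out (r + 1): p(r) = (r + 1)·(r^2 - 6r + 8).
The quadratic factors as (r - 2)·(r - 4).
Eigenvalues: -1, 2, 4.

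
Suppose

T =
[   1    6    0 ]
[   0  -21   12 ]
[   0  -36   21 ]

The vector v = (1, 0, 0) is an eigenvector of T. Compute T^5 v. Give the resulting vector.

First find the eigenvalue: Tv = (1, 0, 0) = 1·(1, 0, 0), so λ = 1.
Then T^5 v = λ^5·v = 1^5·(1, 0, 0) = 1·(1, 0, 0) = (1, 0, 0).

(1, 0, 0)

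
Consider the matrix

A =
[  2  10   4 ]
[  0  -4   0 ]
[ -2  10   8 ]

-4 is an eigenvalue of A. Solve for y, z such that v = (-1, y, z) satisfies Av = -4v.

1, -1

We need (A + 4I)v = 0.
A + 4I = [[6, 10, 4], [0, 0, 0], [-2, 10, 12]].
Row 1: (6)·-1 + (10)·y + (4)·z = 0
Row 2: (0)·-1 + (0)·y + (0)·z = 0
Row 3: (-2)·-1 + (10)·y + (12)·z = 0
Solving gives y = 1, z = -1.
Check: A·(-1, 1, -1) = (4, -4, 4) = -4·(-1, 1, -1).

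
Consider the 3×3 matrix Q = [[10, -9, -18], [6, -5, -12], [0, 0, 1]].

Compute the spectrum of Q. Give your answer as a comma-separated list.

1, 1, 4

Compute the characteristic polynomial p(μ) = det(μI - Q).
Expanding along the first row, p(μ) = μ^3 - 6μ^2 + 9μ - 4.
Try μ = 4: p(4) = 0, so 4 is a root.
Dividing by (μ - 4) leaves μ^2 - 2μ + 1.
The quadratic factor is (μ - 1)^2.
Eigenvalues: 1, 1, 4.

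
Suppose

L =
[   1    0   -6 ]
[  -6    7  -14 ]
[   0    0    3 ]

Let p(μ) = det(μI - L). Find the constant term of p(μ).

-21

p(μ) = μ^3 - 11μ^2 + 31μ - 21.
The constant term is -21.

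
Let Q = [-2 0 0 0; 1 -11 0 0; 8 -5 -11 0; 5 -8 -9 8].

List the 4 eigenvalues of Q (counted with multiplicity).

-11, -11, -2, 8

Q is lower triangular, so its eigenvalues are the diagonal entries.
Diagonal: -2, -11, -11, 8.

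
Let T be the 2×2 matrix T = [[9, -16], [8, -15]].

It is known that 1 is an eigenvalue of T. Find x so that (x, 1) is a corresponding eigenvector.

We need (T - 1I)v = 0.
T - 1I = [[8, -16], [8, -16]].
Row 1: (8)·x + (-16)·1 = 0
Row 2: (8)·x + (-16)·1 = 0
Solving gives x = 2.
Check: T·(2, 1) = (2, 1) = 1·(2, 1).

2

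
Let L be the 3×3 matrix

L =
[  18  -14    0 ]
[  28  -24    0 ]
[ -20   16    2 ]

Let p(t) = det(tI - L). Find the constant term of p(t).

80

p(t) = t^3 + 4t^2 - 52t + 80.
The constant term is 80.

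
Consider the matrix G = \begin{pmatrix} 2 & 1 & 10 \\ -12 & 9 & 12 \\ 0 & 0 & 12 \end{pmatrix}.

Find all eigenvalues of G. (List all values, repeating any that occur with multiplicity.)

The characteristic polynomial is p(λ) = det(λI - G).
Expanding along the first row, p(λ) = λ^3 - 23λ^2 + 162λ - 360.
Try λ = 5: p(5) = 0, so 5 is a root.
Dividing by (λ - 5) leaves λ^2 - 18λ + 72.
The quadratic factors as (λ - 6)·(λ - 12).
Eigenvalues: 5, 6, 12.

5, 6, 12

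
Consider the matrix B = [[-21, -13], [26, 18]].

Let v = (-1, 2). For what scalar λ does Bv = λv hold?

5

Compute Bv: B·(-1, 2) = (-5, 10).
Since Bv = λv, compare component 1: -5 = λ·-1, so λ = 5.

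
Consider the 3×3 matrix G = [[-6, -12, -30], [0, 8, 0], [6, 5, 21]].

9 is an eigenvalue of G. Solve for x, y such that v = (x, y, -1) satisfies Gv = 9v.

We need (G - 9I)v = 0.
G - 9I = [[-15, -12, -30], [0, -1, 0], [6, 5, 12]].
Row 1: (-15)·x + (-12)·y + (-30)·-1 = 0
Row 2: (0)·x + (-1)·y + (0)·-1 = 0
Row 3: (6)·x + (5)·y + (12)·-1 = 0
Solving gives x = 2, y = 0.
Check: G·(2, 0, -1) = (18, 0, -9) = 9·(2, 0, -1).

2, 0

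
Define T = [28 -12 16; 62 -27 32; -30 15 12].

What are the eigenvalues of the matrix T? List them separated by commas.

Compute the characteristic polynomial p(t) = det(tI - T).
Expanding along the first row, p(t) = t^3 - 13t^2 + 144.
Try t = 12: p(12) = 0, so 12 is a root.
Factor out (t - 12): p(t) = (t - 12)·(t^2 - t - 12).
The quadratic factors as (t + 3)·(t - 4).
Eigenvalues: -3, 4, 12.

-3, 4, 12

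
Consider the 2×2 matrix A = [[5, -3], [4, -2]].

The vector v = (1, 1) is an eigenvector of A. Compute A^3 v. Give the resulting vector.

(8, 8)

First find the eigenvalue: Av = (2, 2) = 2·(1, 1), so λ = 2.
Then A^3 v = λ^3·v = 2^3·(1, 1) = 8·(1, 1) = (8, 8).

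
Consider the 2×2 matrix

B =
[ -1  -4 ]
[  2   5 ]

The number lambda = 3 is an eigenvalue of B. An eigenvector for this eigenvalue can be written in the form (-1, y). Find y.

We need (B - 3I)v = 0.
B - 3I = [[-4, -4], [2, 2]].
Row 1: (-4)·-1 + (-4)·y = 0
Row 2: (2)·-1 + (2)·y = 0
Solving gives y = 1.
Check: B·(-1, 1) = (-3, 3) = 3·(-1, 1).

1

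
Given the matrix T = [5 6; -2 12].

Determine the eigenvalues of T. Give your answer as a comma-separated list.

8, 9

det(T - tI) = (5 - t)(12 - t) - (6)·(-2) = t^2 - 17t + 72.
This factors as (t - 8)·(t - 9) = 0.
Eigenvalues: 8, 9.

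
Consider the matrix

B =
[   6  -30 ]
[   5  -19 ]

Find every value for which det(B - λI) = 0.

-9, -4

det(B - rI) = (6 - r)(-19 - r) - (-30)·(5) = r^2 + 13r + 36.
This factors as (r + 9)·(r + 4) = 0.
Eigenvalues: -9, -4.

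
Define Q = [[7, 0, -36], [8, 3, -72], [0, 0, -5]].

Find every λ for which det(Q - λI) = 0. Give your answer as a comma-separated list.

-5, 3, 7

Compute the characteristic polynomial p(t) = det(tI - Q).
Expanding the 3×3 determinant: p(t) = t^3 - 5t^2 - 29t + 105.
Rational-root test: t = 3 gives p(3) = 0.
Dividing by (t - 3) leaves t^2 - 2t - 35.
The quadratic factors as (t + 5)·(t - 7).
Eigenvalues: -5, 3, 7.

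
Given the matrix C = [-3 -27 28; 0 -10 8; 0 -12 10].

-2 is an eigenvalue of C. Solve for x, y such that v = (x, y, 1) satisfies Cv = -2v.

We need (C + 2I)v = 0.
C + 2I = [[-1, -27, 28], [0, -8, 8], [0, -12, 12]].
Row 1: (-1)·x + (-27)·y + (28)·1 = 0
Row 2: (0)·x + (-8)·y + (8)·1 = 0
Row 3: (0)·x + (-12)·y + (12)·1 = 0
Solving gives x = 1, y = 1.
Check: C·(1, 1, 1) = (-2, -2, -2) = -2·(1, 1, 1).

1, 1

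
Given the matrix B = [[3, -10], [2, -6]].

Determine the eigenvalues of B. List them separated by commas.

det(B - rI) = (3 - r)(-6 - r) - (-10)·(2) = r^2 + 3r + 2.
This factors as (r + 2)·(r + 1) = 0.
Eigenvalues: -2, -1.

-2, -1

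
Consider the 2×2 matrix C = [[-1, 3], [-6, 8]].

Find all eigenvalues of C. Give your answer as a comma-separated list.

2, 5

det(C - rI) = (-1 - r)(8 - r) - (3)·(-6) = r^2 - 7r + 10.
This factors as (r - 2)·(r - 5) = 0.
Eigenvalues: 2, 5.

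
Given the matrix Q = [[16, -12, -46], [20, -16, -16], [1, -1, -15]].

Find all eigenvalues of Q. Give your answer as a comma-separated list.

-10, -9, 4

The characteristic polynomial is p(μ) = det(μI - Q).
Cofactor expansion gives p(μ) = μ^3 + 15μ^2 + 14μ - 360.
Since p(4) = 0, μ = 4 is a root.
Dividing by (μ - 4) leaves μ^2 + 19μ + 90.
The quadratic factors as (μ + 10)·(μ + 9).
Eigenvalues: -10, -9, 4.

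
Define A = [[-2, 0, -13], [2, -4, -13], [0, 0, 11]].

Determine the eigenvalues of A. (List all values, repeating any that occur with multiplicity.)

The characteristic polynomial is p(λ) = det(λI - A).
Cofactor expansion gives p(λ) = λ^3 - 5λ^2 - 58λ - 88.
Since p(-2) = 0, λ = -2 is a root.
Factor out (λ + 2): p(λ) = (λ + 2)·(λ^2 - 7λ - 44).
The quadratic factors as (λ + 4)·(λ - 11).
Eigenvalues: -4, -2, 11.

-4, -2, 11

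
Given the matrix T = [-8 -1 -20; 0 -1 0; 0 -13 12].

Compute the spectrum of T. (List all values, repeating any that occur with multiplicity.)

-8, -1, 12

Set up det(rI - T) = 0.
Expanding the 3×3 determinant: p(r) = r^3 - 3r^2 - 100r - 96.
Try r = -1: p(-1) = 0, so -1 is a root.
Factor out (r + 1): p(r) = (r + 1)·(r^2 - 4r - 96).
The quadratic factors as (r + 8)·(r - 12).
Eigenvalues: -8, -1, 12.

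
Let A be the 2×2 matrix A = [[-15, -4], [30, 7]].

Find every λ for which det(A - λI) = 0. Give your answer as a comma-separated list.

det(A - λI) = (-15 - λ)(7 - λ) - (-4)·(30) = λ^2 + 8λ + 15.
This factors as (λ + 5)·(λ + 3) = 0.
Eigenvalues: -5, -3.

-5, -3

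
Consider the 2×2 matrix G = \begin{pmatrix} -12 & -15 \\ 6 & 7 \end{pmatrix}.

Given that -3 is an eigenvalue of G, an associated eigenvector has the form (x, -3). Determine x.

We need (G + 3I)v = 0.
G + 3I = [[-9, -15], [6, 10]].
Row 1: (-9)·x + (-15)·-3 = 0
Row 2: (6)·x + (10)·-3 = 0
Solving gives x = 5.
Check: G·(5, -3) = (-15, 9) = -3·(5, -3).

5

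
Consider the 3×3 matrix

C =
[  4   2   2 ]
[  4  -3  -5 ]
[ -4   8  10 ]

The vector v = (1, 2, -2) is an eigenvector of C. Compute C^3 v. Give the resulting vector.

First find the eigenvalue: Cv = (4, 8, -8) = 4·(1, 2, -2), so λ = 4.
Then C^3 v = λ^3·v = 4^3·(1, 2, -2) = 64·(1, 2, -2) = (64, 128, -128).

(64, 128, -128)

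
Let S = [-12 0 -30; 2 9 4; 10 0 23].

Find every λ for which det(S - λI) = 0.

3, 8, 9

Compute the characteristic polynomial p(lambda) = det(lambda·I - S).
Expanding the 3×3 determinant: p(lambda) = lambda^3 - 20·lambda^2 + 123·lambda - 216.
Try lambda = 3: p(3) = 0, so 3 is a root.
Factor out (lambda - 3): p(lambda) = (lambda - 3)·(lambda^2 - 17·lambda + 72).
The quadratic factors as (lambda - 8)·(lambda - 9).
Eigenvalues: 3, 8, 9.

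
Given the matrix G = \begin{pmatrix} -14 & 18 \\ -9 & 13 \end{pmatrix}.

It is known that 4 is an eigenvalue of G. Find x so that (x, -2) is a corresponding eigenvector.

We need (G - 4I)v = 0.
G - 4I = [[-18, 18], [-9, 9]].
Row 1: (-18)·x + (18)·-2 = 0
Row 2: (-9)·x + (9)·-2 = 0
Solving gives x = -2.
Check: G·(-2, -2) = (-8, -8) = 4·(-2, -2).

-2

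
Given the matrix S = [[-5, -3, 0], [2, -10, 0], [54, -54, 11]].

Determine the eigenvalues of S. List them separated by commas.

-8, -7, 11

Set up det(λI - S) = 0.
Cofactor expansion gives p(λ) = λ^3 + 4λ^2 - 109λ - 616.
Rational-root test: λ = -8 gives p(-8) = 0.
Dividing by (λ + 8) leaves λ^2 - 4λ - 77.
The quadratic factors as (λ + 7)·(λ - 11).
Eigenvalues: -8, -7, 11.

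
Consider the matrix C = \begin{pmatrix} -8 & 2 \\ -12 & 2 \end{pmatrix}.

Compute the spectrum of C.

det(C - μI) = (-8 - μ)(2 - μ) - (2)·(-12) = μ^2 + 6μ + 8.
This factors as (μ + 4)·(μ + 2) = 0.
Eigenvalues: -4, -2.

-4, -2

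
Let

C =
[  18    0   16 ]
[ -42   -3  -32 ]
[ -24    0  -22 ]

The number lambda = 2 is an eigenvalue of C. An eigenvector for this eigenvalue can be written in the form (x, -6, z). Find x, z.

We need (C - 2I)v = 0.
C - 2I = [[16, 0, 16], [-42, -5, -32], [-24, 0, -24]].
Row 1: (16)·x + (0)·-6 + (16)·z = 0
Row 2: (-42)·x + (-5)·-6 + (-32)·z = 0
Row 3: (-24)·x + (0)·-6 + (-24)·z = 0
Solving gives x = 3, z = -3.
Check: C·(3, -6, -3) = (6, -12, -6) = 2·(3, -6, -3).

3, -3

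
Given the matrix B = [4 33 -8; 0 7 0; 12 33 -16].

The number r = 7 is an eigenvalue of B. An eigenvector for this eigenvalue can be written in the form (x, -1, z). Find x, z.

-3, -3

We need (B - 7I)v = 0.
B - 7I = [[-3, 33, -8], [0, 0, 0], [12, 33, -23]].
Row 1: (-3)·x + (33)·-1 + (-8)·z = 0
Row 2: (0)·x + (0)·-1 + (0)·z = 0
Row 3: (12)·x + (33)·-1 + (-23)·z = 0
Solving gives x = -3, z = -3.
Check: B·(-3, -1, -3) = (-21, -7, -21) = 7·(-3, -1, -3).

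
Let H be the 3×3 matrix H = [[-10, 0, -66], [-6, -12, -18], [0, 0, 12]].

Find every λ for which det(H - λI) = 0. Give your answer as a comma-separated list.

Set up det(rI - H) = 0.
Expanding along the first row, p(r) = r^3 + 10r^2 - 144r - 1440.
Rational-root test: r = -10 gives p(-10) = 0.
Dividing by (r + 10) leaves r^2 - 144.
The quadratic factors as (r + 12)·(r - 12).
Eigenvalues: -12, -10, 12.

-12, -10, 12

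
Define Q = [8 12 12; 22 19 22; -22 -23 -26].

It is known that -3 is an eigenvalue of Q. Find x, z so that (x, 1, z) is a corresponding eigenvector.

We need (Q + 3I)v = 0.
Q + 3I = [[11, 12, 12], [22, 22, 22], [-22, -23, -23]].
Row 1: (11)·x + (12)·1 + (12)·z = 0
Row 2: (22)·x + (22)·1 + (22)·z = 0
Row 3: (-22)·x + (-23)·1 + (-23)·z = 0
Solving gives x = 0, z = -1.
Check: Q·(0, 1, -1) = (0, -3, 3) = -3·(0, 1, -1).

0, -1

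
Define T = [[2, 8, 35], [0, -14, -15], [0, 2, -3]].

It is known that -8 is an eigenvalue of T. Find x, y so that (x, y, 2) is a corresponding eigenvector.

We need (T + 8I)v = 0.
T + 8I = [[10, 8, 35], [0, -6, -15], [0, 2, 5]].
Row 1: (10)·x + (8)·y + (35)·2 = 0
Row 2: (0)·x + (-6)·y + (-15)·2 = 0
Row 3: (0)·x + (2)·y + (5)·2 = 0
Solving gives x = -3, y = -5.
Check: T·(-3, -5, 2) = (24, 40, -16) = -8·(-3, -5, 2).

-3, -5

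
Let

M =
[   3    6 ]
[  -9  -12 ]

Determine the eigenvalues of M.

det(M - rI) = (3 - r)(-12 - r) - (6)·(-9) = r^2 + 9r + 18.
This factors as (r + 6)·(r + 3) = 0.
Eigenvalues: -6, -3.

-6, -3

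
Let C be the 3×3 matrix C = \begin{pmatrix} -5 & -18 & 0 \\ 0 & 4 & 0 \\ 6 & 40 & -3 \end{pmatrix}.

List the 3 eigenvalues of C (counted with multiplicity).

-5, -3, 4

Compute the characteristic polynomial p(t) = det(tI - C).
Expanding the 3×3 determinant: p(t) = t^3 + 4t^2 - 17t - 60.
Since p(4) = 0, t = 4 is a root.
Dividing by (t - 4) leaves t^2 + 8t + 15.
The quadratic factors as (t + 5)·(t + 3).
Eigenvalues: -5, -3, 4.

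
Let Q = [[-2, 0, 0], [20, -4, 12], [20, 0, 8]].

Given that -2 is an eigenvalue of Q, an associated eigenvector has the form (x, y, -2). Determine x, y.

We need (Q + 2I)v = 0.
Q + 2I = [[0, 0, 0], [20, -2, 12], [20, 0, 10]].
Row 1: (0)·x + (0)·y + (0)·-2 = 0
Row 2: (20)·x + (-2)·y + (12)·-2 = 0
Row 3: (20)·x + (0)·y + (10)·-2 = 0
Solving gives x = 1, y = -2.
Check: Q·(1, -2, -2) = (-2, 4, 4) = -2·(1, -2, -2).

1, -2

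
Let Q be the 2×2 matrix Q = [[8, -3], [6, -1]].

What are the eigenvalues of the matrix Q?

2, 5

det(Q - λI) = (8 - λ)(-1 - λ) - (-3)·(6) = λ^2 - 7λ + 10.
This factors as (λ - 2)·(λ - 5) = 0.
Eigenvalues: 2, 5.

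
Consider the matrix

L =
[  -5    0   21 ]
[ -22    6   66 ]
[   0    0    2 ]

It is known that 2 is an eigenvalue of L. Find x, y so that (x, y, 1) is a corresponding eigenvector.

We need (L - 2I)v = 0.
L - 2I = [[-7, 0, 21], [-22, 4, 66], [0, 0, 0]].
Row 1: (-7)·x + (0)·y + (21)·1 = 0
Row 2: (-22)·x + (4)·y + (66)·1 = 0
Row 3: (0)·x + (0)·y + (0)·1 = 0
Solving gives x = 3, y = 0.
Check: L·(3, 0, 1) = (6, 0, 2) = 2·(3, 0, 1).

3, 0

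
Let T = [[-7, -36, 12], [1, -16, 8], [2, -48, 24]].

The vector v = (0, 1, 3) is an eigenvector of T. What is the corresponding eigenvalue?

8

Compute Tv: T·(0, 1, 3) = (0, 8, 24).
Since Tv = λv, compare component 2: 8 = λ·1, so λ = 8.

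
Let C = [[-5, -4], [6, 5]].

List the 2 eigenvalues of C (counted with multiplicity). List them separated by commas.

-1, 1

det(C - sI) = (-5 - s)(5 - s) - (-4)·(6) = s^2 - 1.
This factors as (s + 1)·(s - 1) = 0.
Eigenvalues: -1, 1.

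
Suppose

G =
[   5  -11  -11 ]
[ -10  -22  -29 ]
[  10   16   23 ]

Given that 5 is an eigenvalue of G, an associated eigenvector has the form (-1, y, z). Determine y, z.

-5, 5

We need (G - 5I)v = 0.
G - 5I = [[0, -11, -11], [-10, -27, -29], [10, 16, 18]].
Row 1: (0)·-1 + (-11)·y + (-11)·z = 0
Row 2: (-10)·-1 + (-27)·y + (-29)·z = 0
Row 3: (10)·-1 + (16)·y + (18)·z = 0
Solving gives y = -5, z = 5.
Check: G·(-1, -5, 5) = (-5, -25, 25) = 5·(-1, -5, 5).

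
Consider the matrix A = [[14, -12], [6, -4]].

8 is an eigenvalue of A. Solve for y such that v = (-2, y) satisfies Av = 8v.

-1

We need (A - 8I)v = 0.
A - 8I = [[6, -12], [6, -12]].
Row 1: (6)·-2 + (-12)·y = 0
Row 2: (6)·-2 + (-12)·y = 0
Solving gives y = -1.
Check: A·(-2, -1) = (-16, -8) = 8·(-2, -1).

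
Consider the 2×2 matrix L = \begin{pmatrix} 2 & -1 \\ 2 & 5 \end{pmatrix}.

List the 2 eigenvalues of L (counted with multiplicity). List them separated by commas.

3, 4

det(L - rI) = (2 - r)(5 - r) - (-1)·(2) = r^2 - 7r + 12.
This factors as (r - 3)·(r - 4) = 0.
Eigenvalues: 3, 4.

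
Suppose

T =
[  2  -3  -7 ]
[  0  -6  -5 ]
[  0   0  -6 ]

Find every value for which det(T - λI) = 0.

T is upper triangular, so its eigenvalues are the diagonal entries.
Diagonal: 2, -6, -6.

-6, -6, 2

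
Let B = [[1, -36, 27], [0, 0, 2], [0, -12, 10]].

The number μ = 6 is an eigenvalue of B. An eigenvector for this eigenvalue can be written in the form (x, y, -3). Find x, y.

-9, -1

We need (B - 6I)v = 0.
B - 6I = [[-5, -36, 27], [0, -6, 2], [0, -12, 4]].
Row 1: (-5)·x + (-36)·y + (27)·-3 = 0
Row 2: (0)·x + (-6)·y + (2)·-3 = 0
Row 3: (0)·x + (-12)·y + (4)·-3 = 0
Solving gives x = -9, y = -1.
Check: B·(-9, -1, -3) = (-54, -6, -18) = 6·(-9, -1, -3).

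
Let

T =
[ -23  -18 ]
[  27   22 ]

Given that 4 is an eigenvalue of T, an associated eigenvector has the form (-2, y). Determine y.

3

We need (T - 4I)v = 0.
T - 4I = [[-27, -18], [27, 18]].
Row 1: (-27)·-2 + (-18)·y = 0
Row 2: (27)·-2 + (18)·y = 0
Solving gives y = 3.
Check: T·(-2, 3) = (-8, 12) = 4·(-2, 3).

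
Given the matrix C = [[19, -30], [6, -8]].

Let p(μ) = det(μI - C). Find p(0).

p(0) = det(0·I − C) = det(−C) = (−1)^2·det(C).
det(C) = 28, so p(0) = 28.

28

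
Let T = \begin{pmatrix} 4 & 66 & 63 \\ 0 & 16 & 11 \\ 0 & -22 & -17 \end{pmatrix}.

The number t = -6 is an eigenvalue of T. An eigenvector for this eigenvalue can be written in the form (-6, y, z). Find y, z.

We need (T + 6I)v = 0.
T + 6I = [[10, 66, 63], [0, 22, 11], [0, -22, -11]].
Row 1: (10)·-6 + (66)·y + (63)·z = 0
Row 2: (0)·-6 + (22)·y + (11)·z = 0
Row 3: (0)·-6 + (-22)·y + (-11)·z = 0
Solving gives y = -1, z = 2.
Check: T·(-6, -1, 2) = (36, 6, -12) = -6·(-6, -1, 2).

-1, 2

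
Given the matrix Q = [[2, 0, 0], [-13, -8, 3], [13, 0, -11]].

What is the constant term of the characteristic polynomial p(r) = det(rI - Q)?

p(0) = det(0·I − Q) = det(−Q) = (−1)^3·det(Q).
det(Q) = 176, so p(0) = -176.

-176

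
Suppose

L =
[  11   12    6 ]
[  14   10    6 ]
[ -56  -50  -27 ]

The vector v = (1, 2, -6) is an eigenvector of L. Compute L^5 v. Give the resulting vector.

First find the eigenvalue: Lv = (-1, -2, 6) = -1·(1, 2, -6), so λ = -1.
Then L^5 v = λ^5·v = (-1)^5·(1, 2, -6) = -1·(1, 2, -6) = (-1, -2, 6).

(-1, -2, 6)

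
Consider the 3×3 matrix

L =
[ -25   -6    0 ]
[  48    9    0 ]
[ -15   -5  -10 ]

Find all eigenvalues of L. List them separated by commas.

-10, -9, -7

Compute the characteristic polynomial p(t) = det(tI - L).
Cofactor expansion gives p(t) = t^3 + 26t^2 + 223t + 630.
Try t = -7: p(-7) = 0, so -7 is a root.
Factor out (t + 7): p(t) = (t + 7)·(t^2 + 19t + 90).
The quadratic factors as (t + 10)·(t + 9).
Eigenvalues: -10, -9, -7.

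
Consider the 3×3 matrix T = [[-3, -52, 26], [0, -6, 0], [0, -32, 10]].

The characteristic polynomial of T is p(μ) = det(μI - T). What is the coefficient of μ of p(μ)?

p(μ) = μ^3 - μ^2 - 72μ - 180.
The coefficient of μ is -72.

-72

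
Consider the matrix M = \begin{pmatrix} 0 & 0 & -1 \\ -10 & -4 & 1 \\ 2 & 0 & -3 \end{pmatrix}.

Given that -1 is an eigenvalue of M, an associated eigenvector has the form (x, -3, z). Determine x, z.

1, 1

We need (M + 1I)v = 0.
M + 1I = [[1, 0, -1], [-10, -3, 1], [2, 0, -2]].
Row 1: (1)·x + (0)·-3 + (-1)·z = 0
Row 2: (-10)·x + (-3)·-3 + (1)·z = 0
Row 3: (2)·x + (0)·-3 + (-2)·z = 0
Solving gives x = 1, z = 1.
Check: M·(1, -3, 1) = (-1, 3, -1) = -1·(1, -3, 1).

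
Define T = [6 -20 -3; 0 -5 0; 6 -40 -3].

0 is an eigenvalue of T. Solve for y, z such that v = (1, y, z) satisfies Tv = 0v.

0, 2

We need (T)v = 0.
T = [[6, -20, -3], [0, -5, 0], [6, -40, -3]].
Row 1: (6)·1 + (-20)·y + (-3)·z = 0
Row 2: (0)·1 + (-5)·y + (0)·z = 0
Row 3: (6)·1 + (-40)·y + (-3)·z = 0
Solving gives y = 0, z = 2.
Check: T·(1, 0, 2) = (0, 0, 0) = 0·(1, 0, 2).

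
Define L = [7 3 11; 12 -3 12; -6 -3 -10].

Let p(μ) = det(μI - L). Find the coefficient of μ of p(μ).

p(μ) = μ^3 + 6μ^2 + 5μ - 12.
The coefficient of μ is 5.

5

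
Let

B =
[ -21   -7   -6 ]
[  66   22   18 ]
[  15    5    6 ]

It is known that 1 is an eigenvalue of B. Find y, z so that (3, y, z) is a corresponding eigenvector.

We need (B - 1I)v = 0.
B - 1I = [[-22, -7, -6], [66, 21, 18], [15, 5, 5]].
Row 1: (-22)·3 + (-7)·y + (-6)·z = 0
Row 2: (66)·3 + (21)·y + (18)·z = 0
Row 3: (15)·3 + (5)·y + (5)·z = 0
Solving gives y = -12, z = 3.
Check: B·(3, -12, 3) = (3, -12, 3) = 1·(3, -12, 3).

-12, 3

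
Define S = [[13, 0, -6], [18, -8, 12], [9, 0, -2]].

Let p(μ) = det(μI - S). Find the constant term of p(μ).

p(μ) = μ^3 - 3μ^2 - 60μ + 224.
The constant term is 224.

224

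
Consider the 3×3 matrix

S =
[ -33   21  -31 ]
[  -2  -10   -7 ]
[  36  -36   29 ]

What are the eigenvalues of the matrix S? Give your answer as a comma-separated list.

-12, -7, 5

Set up det(λI - S) = 0.
Expanding along the first row, p(λ) = λ^3 + 14λ^2 - 11λ - 420.
Rational-root test: λ = -12 gives p(-12) = 0.
Dividing by (λ + 12) leaves λ^2 + 2λ - 35.
The quadratic factors as (λ + 7)·(λ - 5).
Eigenvalues: -12, -7, 5.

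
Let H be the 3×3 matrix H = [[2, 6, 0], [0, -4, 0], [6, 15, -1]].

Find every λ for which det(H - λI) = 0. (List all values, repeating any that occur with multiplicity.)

The characteristic polynomial is p(s) = det(sI - H).
Expanding along the first row, p(s) = s^3 + 3s^2 - 6s - 8.
Since p(2) = 0, s = 2 is a root.
Dividing by (s - 2) leaves s^2 + 5s + 4.
The quadratic factors as (s + 4)·(s + 1).
Eigenvalues: -4, -1, 2.

-4, -1, 2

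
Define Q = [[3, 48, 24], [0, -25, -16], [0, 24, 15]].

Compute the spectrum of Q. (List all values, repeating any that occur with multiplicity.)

Set up det(λI - Q) = 0.
Cofactor expansion gives p(λ) = λ^3 + 7λ^2 - 21λ - 27.
Rational-root test: λ = -1 gives p(-1) = 0.
Dividing by (λ + 1) leaves λ^2 + 6λ - 27.
The quadratic factors as (λ + 9)·(λ - 3).
Eigenvalues: -9, -1, 3.

-9, -1, 3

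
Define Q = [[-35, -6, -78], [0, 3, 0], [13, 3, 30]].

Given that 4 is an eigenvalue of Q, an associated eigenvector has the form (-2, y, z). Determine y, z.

We need (Q - 4I)v = 0.
Q - 4I = [[-39, -6, -78], [0, -1, 0], [13, 3, 26]].
Row 1: (-39)·-2 + (-6)·y + (-78)·z = 0
Row 2: (0)·-2 + (-1)·y + (0)·z = 0
Row 3: (13)·-2 + (3)·y + (26)·z = 0
Solving gives y = 0, z = 1.
Check: Q·(-2, 0, 1) = (-8, 0, 4) = 4·(-2, 0, 1).

0, 1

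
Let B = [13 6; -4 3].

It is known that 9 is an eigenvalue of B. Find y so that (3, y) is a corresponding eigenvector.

We need (B - 9I)v = 0.
B - 9I = [[4, 6], [-4, -6]].
Row 1: (4)·3 + (6)·y = 0
Row 2: (-4)·3 + (-6)·y = 0
Solving gives y = -2.
Check: B·(3, -2) = (27, -18) = 9·(3, -2).

-2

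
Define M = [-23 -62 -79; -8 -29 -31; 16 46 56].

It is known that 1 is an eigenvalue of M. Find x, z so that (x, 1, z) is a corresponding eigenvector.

We need (M - 1I)v = 0.
M - 1I = [[-24, -62, -79], [-8, -30, -31], [16, 46, 55]].
Row 1: (-24)·x + (-62)·1 + (-79)·z = 0
Row 2: (-8)·x + (-30)·1 + (-31)·z = 0
Row 3: (16)·x + (46)·1 + (55)·z = 0
Solving gives x = 4, z = -2.
Check: M·(4, 1, -2) = (4, 1, -2) = 1·(4, 1, -2).

4, -2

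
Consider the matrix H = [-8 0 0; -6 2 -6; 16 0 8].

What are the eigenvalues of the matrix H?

-8, 2, 8

The characteristic polynomial is p(r) = det(rI - H).
Expanding the 3×3 determinant: p(r) = r^3 - 2r^2 - 64r + 128.
Since p(8) = 0, r = 8 is a root.
Dividing by (r - 8) leaves r^2 + 6r - 16.
The quadratic factors as (r + 8)·(r - 2).
Eigenvalues: -8, 2, 8.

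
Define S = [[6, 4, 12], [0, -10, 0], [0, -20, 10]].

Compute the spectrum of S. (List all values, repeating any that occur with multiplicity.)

Set up det(lambda·I - S) = 0.
Expanding along the first row, p(lambda) = lambda^3 - 6·lambda^2 - 100·lambda + 600.
Since p(6) = 0, lambda = 6 is a root.
Factor out (lambda - 6): p(lambda) = (lambda - 6)·(lambda^2 - 100).
The quadratic factors as (lambda + 10)·(lambda - 10).
Eigenvalues: -10, 6, 10.

-10, 6, 10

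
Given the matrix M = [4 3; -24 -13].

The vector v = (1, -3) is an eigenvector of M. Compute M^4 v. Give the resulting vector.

First find the eigenvalue: Mv = (-5, 15) = -5·(1, -3), so λ = -5.
Then M^4 v = λ^4·v = (-5)^4·(1, -3) = 625·(1, -3) = (625, -1875).

(625, -1875)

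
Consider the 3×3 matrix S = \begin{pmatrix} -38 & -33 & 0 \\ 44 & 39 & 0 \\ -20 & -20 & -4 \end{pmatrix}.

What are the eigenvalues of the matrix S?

-5, -4, 6

Compute the characteristic polynomial p(r) = det(rI - S).
Expanding the 3×3 determinant: p(r) = r^3 + 3r^2 - 34r - 120.
Rational-root test: r = -5 gives p(-5) = 0.
Factor out (r + 5): p(r) = (r + 5)·(r^2 - 2r - 24).
The quadratic factors as (r + 4)·(r - 6).
Eigenvalues: -5, -4, 6.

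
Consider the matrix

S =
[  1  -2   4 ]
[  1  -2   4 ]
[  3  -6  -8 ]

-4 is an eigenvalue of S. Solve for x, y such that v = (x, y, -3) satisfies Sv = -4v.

4, 4

We need (S + 4I)v = 0.
S + 4I = [[5, -2, 4], [1, 2, 4], [3, -6, -4]].
Row 1: (5)·x + (-2)·y + (4)·-3 = 0
Row 2: (1)·x + (2)·y + (4)·-3 = 0
Row 3: (3)·x + (-6)·y + (-4)·-3 = 0
Solving gives x = 4, y = 4.
Check: S·(4, 4, -3) = (-16, -16, 12) = -4·(4, 4, -3).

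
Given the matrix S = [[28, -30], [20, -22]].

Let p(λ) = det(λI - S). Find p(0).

-16

p(0) = det(0·I − S) = det(−S) = (−1)^2·det(S).
det(S) = -16, so p(0) = -16.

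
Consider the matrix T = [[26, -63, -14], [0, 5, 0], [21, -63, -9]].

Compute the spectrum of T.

5, 5, 12

The characteristic polynomial is p(λ) = det(λI - T).
Cofactor expansion gives p(λ) = λ^3 - 22λ^2 + 145λ - 300.
Since p(12) = 0, λ = 12 is a root.
Dividing by (λ - 12) leaves λ^2 - 10λ + 25.
The quadratic factor is (λ - 5)^2.
Eigenvalues: 5, 5, 12.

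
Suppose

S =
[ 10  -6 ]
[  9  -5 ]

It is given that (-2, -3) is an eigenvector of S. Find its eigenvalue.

1

Compute Sv: S·(-2, -3) = (-2, -3).
Since Sv = λv, compare component 1: -2 = λ·-2, so λ = 1.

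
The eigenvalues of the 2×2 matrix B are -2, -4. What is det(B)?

8

det(B) is the product of the eigenvalues: (-2) · (-4) = 8.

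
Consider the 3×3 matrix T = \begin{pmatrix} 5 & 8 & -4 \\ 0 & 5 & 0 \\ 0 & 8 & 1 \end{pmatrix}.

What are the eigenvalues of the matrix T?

1, 5, 5

Set up det(sI - T) = 0.
Expanding the 3×3 determinant: p(s) = s^3 - 11s^2 + 35s - 25.
Since p(5) = 0, s = 5 is a root.
Factor out (s - 5): p(s) = (s - 5)·(s^2 - 6s + 5).
The quadratic factors as (s - 1)·(s - 5).
Eigenvalues: 1, 5, 5.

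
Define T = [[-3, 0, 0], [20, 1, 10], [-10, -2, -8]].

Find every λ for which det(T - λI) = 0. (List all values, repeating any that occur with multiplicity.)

The characteristic polynomial is p(r) = det(rI - T).
Expanding the 3×3 determinant: p(r) = r^3 + 10r^2 + 33r + 36.
Try r = -3: p(-3) = 0, so -3 is a root.
Factor out (r + 3): p(r) = (r + 3)·(r^2 + 7r + 12).
The quadratic factors as (r + 4)·(r + 3).
Eigenvalues: -4, -3, -3.

-4, -3, -3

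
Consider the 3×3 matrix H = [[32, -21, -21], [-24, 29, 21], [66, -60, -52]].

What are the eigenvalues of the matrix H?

-10, 8, 11

The characteristic polynomial is p(lambda) = det(lambda·I - H).
Cofactor expansion gives p(lambda) = lambda^3 - 9·lambda^2 - 102·lambda + 880.
Try lambda = 8: p(8) = 0, so 8 is a root.
Factor out (lambda - 8): p(lambda) = (lambda - 8)·(lambda^2 - lambda - 110).
The quadratic factors as (lambda + 10)·(lambda - 11).
Eigenvalues: -10, 8, 11.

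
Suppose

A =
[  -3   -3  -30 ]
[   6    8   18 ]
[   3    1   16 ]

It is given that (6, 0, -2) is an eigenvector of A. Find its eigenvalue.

7

Compute Av: A·(6, 0, -2) = (42, 0, -14).
Since Av = λv, compare component 1: 42 = λ·6, so λ = 7.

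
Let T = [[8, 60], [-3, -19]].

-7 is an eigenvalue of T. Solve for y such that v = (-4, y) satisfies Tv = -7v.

We need (T + 7I)v = 0.
T + 7I = [[15, 60], [-3, -12]].
Row 1: (15)·-4 + (60)·y = 0
Row 2: (-3)·-4 + (-12)·y = 0
Solving gives y = 1.
Check: T·(-4, 1) = (28, -7) = -7·(-4, 1).

1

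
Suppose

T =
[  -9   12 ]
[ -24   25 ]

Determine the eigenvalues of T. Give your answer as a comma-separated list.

det(T - tI) = (-9 - t)(25 - t) - (12)·(-24) = t^2 - 16t + 63.
This factors as (t - 7)·(t - 9) = 0.
Eigenvalues: 7, 9.

7, 9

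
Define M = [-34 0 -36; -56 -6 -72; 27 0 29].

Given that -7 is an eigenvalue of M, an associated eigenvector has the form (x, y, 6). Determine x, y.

We need (M + 7I)v = 0.
M + 7I = [[-27, 0, -36], [-56, 1, -72], [27, 0, 36]].
Row 1: (-27)·x + (0)·y + (-36)·6 = 0
Row 2: (-56)·x + (1)·y + (-72)·6 = 0
Row 3: (27)·x + (0)·y + (36)·6 = 0
Solving gives x = -8, y = -16.
Check: M·(-8, -16, 6) = (56, 112, -42) = -7·(-8, -16, 6).

-8, -16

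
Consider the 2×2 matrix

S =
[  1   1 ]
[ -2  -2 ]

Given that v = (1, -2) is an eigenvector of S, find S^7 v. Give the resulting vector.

(-1, 2)

First find the eigenvalue: Sv = (-1, 2) = -1·(1, -2), so λ = -1.
Then S^7 v = λ^7·v = (-1)^7·(1, -2) = -1·(1, -2) = (-1, 2).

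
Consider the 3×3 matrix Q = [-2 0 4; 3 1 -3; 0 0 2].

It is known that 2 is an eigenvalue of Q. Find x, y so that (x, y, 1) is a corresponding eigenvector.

We need (Q - 2I)v = 0.
Q - 2I = [[-4, 0, 4], [3, -1, -3], [0, 0, 0]].
Row 1: (-4)·x + (0)·y + (4)·1 = 0
Row 2: (3)·x + (-1)·y + (-3)·1 = 0
Row 3: (0)·x + (0)·y + (0)·1 = 0
Solving gives x = 1, y = 0.
Check: Q·(1, 0, 1) = (2, 0, 2) = 2·(1, 0, 1).

1, 0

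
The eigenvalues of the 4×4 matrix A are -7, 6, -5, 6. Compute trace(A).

trace(A) is the sum of the eigenvalues: (-7) + (6) + (-5) + (6) = 0.

0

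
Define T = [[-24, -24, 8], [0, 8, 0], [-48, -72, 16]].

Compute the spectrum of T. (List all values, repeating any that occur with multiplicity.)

Set up det(λI - T) = 0.
Expanding the 3×3 determinant: p(λ) = λ^3 - 64λ.
Since p(0) = 0, λ = 0 is a root.
Dividing by λ leaves λ^2 - 64.
The quadratic factors as (λ + 8)·(λ - 8).
Eigenvalues: -8, 0, 8.

-8, 0, 8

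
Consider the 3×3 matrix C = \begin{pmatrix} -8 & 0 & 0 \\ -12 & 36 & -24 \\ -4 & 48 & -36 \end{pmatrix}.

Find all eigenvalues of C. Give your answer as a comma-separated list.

The characteristic polynomial is p(λ) = det(λI - C).
Expanding the 3×3 determinant: p(λ) = λ^3 + 8λ^2 - 144λ - 1152.
Rational-root test: λ = -8 gives p(-8) = 0.
Factor out (λ + 8): p(λ) = (λ + 8)·(λ^2 - 144).
The quadratic factors as (λ + 12)·(λ - 12).
Eigenvalues: -12, -8, 12.

-12, -8, 12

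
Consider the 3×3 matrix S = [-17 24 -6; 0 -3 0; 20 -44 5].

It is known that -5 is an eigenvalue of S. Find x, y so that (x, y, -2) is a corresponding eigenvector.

1, 0

We need (S + 5I)v = 0.
S + 5I = [[-12, 24, -6], [0, 2, 0], [20, -44, 10]].
Row 1: (-12)·x + (24)·y + (-6)·-2 = 0
Row 2: (0)·x + (2)·y + (0)·-2 = 0
Row 3: (20)·x + (-44)·y + (10)·-2 = 0
Solving gives x = 1, y = 0.
Check: S·(1, 0, -2) = (-5, 0, 10) = -5·(1, 0, -2).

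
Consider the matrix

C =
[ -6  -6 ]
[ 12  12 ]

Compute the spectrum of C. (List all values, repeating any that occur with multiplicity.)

0, 6

det(C - rI) = (-6 - r)(12 - r) - (-6)·(12) = r^2 - 6r.
This factors as r·(r - 6) = 0.
Eigenvalues: 0, 6.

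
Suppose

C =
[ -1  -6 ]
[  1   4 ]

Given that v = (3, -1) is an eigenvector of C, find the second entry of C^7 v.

-1

First find the eigenvalue: Cv = (3, -1) = 1·(3, -1), so λ = 1.
Then C^7 v = λ^7·v = 1^7·(3, -1) = 1·(3, -1) = (3, -1).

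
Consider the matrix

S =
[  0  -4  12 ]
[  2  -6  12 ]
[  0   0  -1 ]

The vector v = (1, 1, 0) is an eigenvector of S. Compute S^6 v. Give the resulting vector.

(4096, 4096, 0)

First find the eigenvalue: Sv = (-4, -4, 0) = -4·(1, 1, 0), so λ = -4.
Then S^6 v = λ^6·v = (-4)^6·(1, 1, 0) = 4096·(1, 1, 0) = (4096, 4096, 0).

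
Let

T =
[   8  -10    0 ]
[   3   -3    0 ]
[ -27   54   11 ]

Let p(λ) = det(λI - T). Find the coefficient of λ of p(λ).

61

p(λ) = λ^3 - 16λ^2 + 61λ - 66.
The coefficient of λ is 61.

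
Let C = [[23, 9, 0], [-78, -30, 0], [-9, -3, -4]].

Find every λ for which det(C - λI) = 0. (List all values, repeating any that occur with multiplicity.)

-4, -4, -3

The characteristic polynomial is p(λ) = det(λI - C).
Expanding the 3×3 determinant: p(λ) = λ^3 + 11λ^2 + 40λ + 48.
Rational-root test: λ = -4 gives p(-4) = 0.
Dividing by (λ + 4) leaves λ^2 + 7λ + 12.
The quadratic factors as (λ + 4)·(λ + 3).
Eigenvalues: -4, -4, -3.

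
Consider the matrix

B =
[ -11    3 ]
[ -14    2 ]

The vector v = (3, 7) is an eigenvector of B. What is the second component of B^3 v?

-448

First find the eigenvalue: Bv = (-12, -28) = -4·(3, 7), so λ = -4.
Then B^3 v = λ^3·v = (-4)^3·(3, 7) = -64·(3, 7) = (-192, -448).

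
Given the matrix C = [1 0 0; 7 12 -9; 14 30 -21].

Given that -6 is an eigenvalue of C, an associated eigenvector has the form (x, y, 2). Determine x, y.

0, 1

We need (C + 6I)v = 0.
C + 6I = [[7, 0, 0], [7, 18, -9], [14, 30, -15]].
Row 1: (7)·x + (0)·y + (0)·2 = 0
Row 2: (7)·x + (18)·y + (-9)·2 = 0
Row 3: (14)·x + (30)·y + (-15)·2 = 0
Solving gives x = 0, y = 1.
Check: C·(0, 1, 2) = (0, -6, -12) = -6·(0, 1, 2).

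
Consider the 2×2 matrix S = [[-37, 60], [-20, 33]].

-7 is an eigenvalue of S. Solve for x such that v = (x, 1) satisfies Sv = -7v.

We need (S + 7I)v = 0.
S + 7I = [[-30, 60], [-20, 40]].
Row 1: (-30)·x + (60)·1 = 0
Row 2: (-20)·x + (40)·1 = 0
Solving gives x = 2.
Check: S·(2, 1) = (-14, -7) = -7·(2, 1).

2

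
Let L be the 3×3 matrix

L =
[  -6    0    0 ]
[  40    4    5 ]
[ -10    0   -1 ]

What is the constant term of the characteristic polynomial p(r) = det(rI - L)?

p(0) = det(0·I − L) = det(−L) = (−1)^3·det(L).
det(L) = 24, so p(0) = -24.

-24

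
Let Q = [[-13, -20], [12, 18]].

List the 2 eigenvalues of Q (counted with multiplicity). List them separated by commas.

det(Q - tI) = (-13 - t)(18 - t) - (-20)·(12) = t^2 - 5t + 6.
This factors as (t - 2)·(t - 3) = 0.
Eigenvalues: 2, 3.

2, 3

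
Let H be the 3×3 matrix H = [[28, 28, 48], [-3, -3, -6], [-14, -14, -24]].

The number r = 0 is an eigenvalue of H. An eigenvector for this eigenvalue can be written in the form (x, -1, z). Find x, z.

1, 0

We need (H)v = 0.
H = [[28, 28, 48], [-3, -3, -6], [-14, -14, -24]].
Row 1: (28)·x + (28)·-1 + (48)·z = 0
Row 2: (-3)·x + (-3)·-1 + (-6)·z = 0
Row 3: (-14)·x + (-14)·-1 + (-24)·z = 0
Solving gives x = 1, z = 0.
Check: H·(1, -1, 0) = (0, 0, 0) = 0·(1, -1, 0).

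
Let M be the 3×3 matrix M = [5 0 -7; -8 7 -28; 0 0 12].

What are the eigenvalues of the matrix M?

The characteristic polynomial is p(s) = det(sI - M).
Expanding along the first row, p(s) = s^3 - 24s^2 + 179s - 420.
Since p(5) = 0, s = 5 is a root.
Factor out (s - 5): p(s) = (s - 5)·(s^2 - 19s + 84).
The quadratic factors as (s - 7)·(s - 12).
Eigenvalues: 5, 7, 12.

5, 7, 12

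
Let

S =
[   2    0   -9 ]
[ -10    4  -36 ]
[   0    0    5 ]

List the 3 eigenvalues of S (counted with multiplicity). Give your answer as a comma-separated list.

2, 4, 5

Set up det(lambda·I - S) = 0.
Expanding along the first row, p(lambda) = lambda^3 - 11·lambda^2 + 38·lambda - 40.
Try lambda = 5: p(5) = 0, so 5 is a root.
Factor out (lambda - 5): p(lambda) = (lambda - 5)·(lambda^2 - 6·lambda + 8).
The quadratic factors as (lambda - 2)·(lambda - 4).
Eigenvalues: 2, 4, 5.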